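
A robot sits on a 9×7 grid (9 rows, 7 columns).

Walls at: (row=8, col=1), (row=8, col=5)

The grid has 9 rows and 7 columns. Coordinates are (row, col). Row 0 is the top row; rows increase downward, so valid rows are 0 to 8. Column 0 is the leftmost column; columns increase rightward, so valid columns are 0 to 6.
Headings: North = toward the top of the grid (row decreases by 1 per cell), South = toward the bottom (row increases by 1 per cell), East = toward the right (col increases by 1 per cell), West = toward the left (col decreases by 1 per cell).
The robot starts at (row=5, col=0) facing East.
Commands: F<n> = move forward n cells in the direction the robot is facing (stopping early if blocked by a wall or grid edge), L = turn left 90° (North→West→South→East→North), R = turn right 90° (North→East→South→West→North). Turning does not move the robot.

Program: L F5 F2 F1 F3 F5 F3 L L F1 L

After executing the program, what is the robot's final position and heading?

Answer: Final position: (row=1, col=0), facing East

Derivation:
Start: (row=5, col=0), facing East
  L: turn left, now facing North
  F5: move forward 5, now at (row=0, col=0)
  F2: move forward 0/2 (blocked), now at (row=0, col=0)
  F1: move forward 0/1 (blocked), now at (row=0, col=0)
  F3: move forward 0/3 (blocked), now at (row=0, col=0)
  F5: move forward 0/5 (blocked), now at (row=0, col=0)
  F3: move forward 0/3 (blocked), now at (row=0, col=0)
  L: turn left, now facing West
  L: turn left, now facing South
  F1: move forward 1, now at (row=1, col=0)
  L: turn left, now facing East
Final: (row=1, col=0), facing East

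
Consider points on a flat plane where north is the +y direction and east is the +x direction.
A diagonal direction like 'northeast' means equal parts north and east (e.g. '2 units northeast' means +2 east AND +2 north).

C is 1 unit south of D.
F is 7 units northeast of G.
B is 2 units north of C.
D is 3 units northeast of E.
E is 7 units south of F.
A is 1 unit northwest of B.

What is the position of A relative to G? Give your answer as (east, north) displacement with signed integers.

Place G at the origin (east=0, north=0).
  F is 7 units northeast of G: delta (east=+7, north=+7); F at (east=7, north=7).
  E is 7 units south of F: delta (east=+0, north=-7); E at (east=7, north=0).
  D is 3 units northeast of E: delta (east=+3, north=+3); D at (east=10, north=3).
  C is 1 unit south of D: delta (east=+0, north=-1); C at (east=10, north=2).
  B is 2 units north of C: delta (east=+0, north=+2); B at (east=10, north=4).
  A is 1 unit northwest of B: delta (east=-1, north=+1); A at (east=9, north=5).
Therefore A relative to G: (east=9, north=5).

Answer: A is at (east=9, north=5) relative to G.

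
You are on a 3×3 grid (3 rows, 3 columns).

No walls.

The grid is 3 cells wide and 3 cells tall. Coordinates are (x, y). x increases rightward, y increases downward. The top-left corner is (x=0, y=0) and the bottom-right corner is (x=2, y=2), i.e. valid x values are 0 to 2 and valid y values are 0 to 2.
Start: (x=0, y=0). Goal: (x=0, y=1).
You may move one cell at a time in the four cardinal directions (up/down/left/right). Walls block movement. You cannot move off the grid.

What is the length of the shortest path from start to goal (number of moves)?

BFS from (x=0, y=0) until reaching (x=0, y=1):
  Distance 0: (x=0, y=0)
  Distance 1: (x=1, y=0), (x=0, y=1)  <- goal reached here
One shortest path (1 moves): (x=0, y=0) -> (x=0, y=1)

Answer: Shortest path length: 1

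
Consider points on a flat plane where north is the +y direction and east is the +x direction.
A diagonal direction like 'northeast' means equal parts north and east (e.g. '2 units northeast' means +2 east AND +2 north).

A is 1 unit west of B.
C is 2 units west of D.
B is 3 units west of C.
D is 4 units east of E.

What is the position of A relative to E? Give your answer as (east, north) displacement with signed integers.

Answer: A is at (east=-2, north=0) relative to E.

Derivation:
Place E at the origin (east=0, north=0).
  D is 4 units east of E: delta (east=+4, north=+0); D at (east=4, north=0).
  C is 2 units west of D: delta (east=-2, north=+0); C at (east=2, north=0).
  B is 3 units west of C: delta (east=-3, north=+0); B at (east=-1, north=0).
  A is 1 unit west of B: delta (east=-1, north=+0); A at (east=-2, north=0).
Therefore A relative to E: (east=-2, north=0).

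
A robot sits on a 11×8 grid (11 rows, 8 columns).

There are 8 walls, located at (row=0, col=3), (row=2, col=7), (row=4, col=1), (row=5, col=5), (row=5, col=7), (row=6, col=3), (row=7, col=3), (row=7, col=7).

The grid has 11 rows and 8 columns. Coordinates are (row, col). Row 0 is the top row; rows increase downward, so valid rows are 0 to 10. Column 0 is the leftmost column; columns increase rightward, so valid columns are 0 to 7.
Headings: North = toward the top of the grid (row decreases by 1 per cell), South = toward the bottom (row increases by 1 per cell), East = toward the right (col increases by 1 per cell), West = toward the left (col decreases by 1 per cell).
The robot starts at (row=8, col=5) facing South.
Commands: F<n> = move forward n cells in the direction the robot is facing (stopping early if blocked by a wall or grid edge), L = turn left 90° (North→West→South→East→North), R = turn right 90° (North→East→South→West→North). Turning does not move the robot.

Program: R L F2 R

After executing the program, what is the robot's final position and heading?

Start: (row=8, col=5), facing South
  R: turn right, now facing West
  L: turn left, now facing South
  F2: move forward 2, now at (row=10, col=5)
  R: turn right, now facing West
Final: (row=10, col=5), facing West

Answer: Final position: (row=10, col=5), facing West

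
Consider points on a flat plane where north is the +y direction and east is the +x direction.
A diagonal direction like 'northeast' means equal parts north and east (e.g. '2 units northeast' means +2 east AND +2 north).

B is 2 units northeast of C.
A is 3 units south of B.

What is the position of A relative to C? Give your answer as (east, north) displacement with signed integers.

Place C at the origin (east=0, north=0).
  B is 2 units northeast of C: delta (east=+2, north=+2); B at (east=2, north=2).
  A is 3 units south of B: delta (east=+0, north=-3); A at (east=2, north=-1).
Therefore A relative to C: (east=2, north=-1).

Answer: A is at (east=2, north=-1) relative to C.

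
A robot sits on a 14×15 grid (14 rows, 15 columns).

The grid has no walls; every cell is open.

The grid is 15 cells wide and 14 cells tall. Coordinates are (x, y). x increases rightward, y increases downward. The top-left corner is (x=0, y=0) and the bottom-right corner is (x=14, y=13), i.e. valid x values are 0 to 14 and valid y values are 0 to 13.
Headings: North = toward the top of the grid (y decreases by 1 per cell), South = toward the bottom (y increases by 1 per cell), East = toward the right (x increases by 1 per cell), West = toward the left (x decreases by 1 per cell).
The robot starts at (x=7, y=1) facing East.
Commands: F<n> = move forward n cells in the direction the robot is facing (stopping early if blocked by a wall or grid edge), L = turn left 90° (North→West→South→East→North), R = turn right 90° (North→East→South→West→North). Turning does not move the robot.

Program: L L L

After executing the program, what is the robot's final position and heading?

Start: (x=7, y=1), facing East
  L: turn left, now facing North
  L: turn left, now facing West
  L: turn left, now facing South
Final: (x=7, y=1), facing South

Answer: Final position: (x=7, y=1), facing South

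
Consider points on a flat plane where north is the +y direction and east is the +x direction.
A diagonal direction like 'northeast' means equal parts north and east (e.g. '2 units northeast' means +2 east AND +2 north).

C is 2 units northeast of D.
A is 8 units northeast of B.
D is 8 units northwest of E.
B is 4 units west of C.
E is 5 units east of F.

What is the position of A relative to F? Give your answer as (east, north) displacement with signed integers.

Answer: A is at (east=3, north=18) relative to F.

Derivation:
Place F at the origin (east=0, north=0).
  E is 5 units east of F: delta (east=+5, north=+0); E at (east=5, north=0).
  D is 8 units northwest of E: delta (east=-8, north=+8); D at (east=-3, north=8).
  C is 2 units northeast of D: delta (east=+2, north=+2); C at (east=-1, north=10).
  B is 4 units west of C: delta (east=-4, north=+0); B at (east=-5, north=10).
  A is 8 units northeast of B: delta (east=+8, north=+8); A at (east=3, north=18).
Therefore A relative to F: (east=3, north=18).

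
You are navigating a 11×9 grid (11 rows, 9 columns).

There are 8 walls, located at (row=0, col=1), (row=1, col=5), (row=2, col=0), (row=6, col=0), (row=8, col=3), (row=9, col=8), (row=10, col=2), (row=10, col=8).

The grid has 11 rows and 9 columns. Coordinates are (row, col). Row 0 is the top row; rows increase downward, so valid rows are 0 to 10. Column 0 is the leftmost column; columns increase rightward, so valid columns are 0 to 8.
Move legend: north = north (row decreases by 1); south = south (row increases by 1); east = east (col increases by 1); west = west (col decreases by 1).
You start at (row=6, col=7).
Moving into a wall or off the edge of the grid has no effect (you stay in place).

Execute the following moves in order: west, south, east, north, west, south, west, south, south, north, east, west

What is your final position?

Start: (row=6, col=7)
  west (west): (row=6, col=7) -> (row=6, col=6)
  south (south): (row=6, col=6) -> (row=7, col=6)
  east (east): (row=7, col=6) -> (row=7, col=7)
  north (north): (row=7, col=7) -> (row=6, col=7)
  west (west): (row=6, col=7) -> (row=6, col=6)
  south (south): (row=6, col=6) -> (row=7, col=6)
  west (west): (row=7, col=6) -> (row=7, col=5)
  south (south): (row=7, col=5) -> (row=8, col=5)
  south (south): (row=8, col=5) -> (row=9, col=5)
  north (north): (row=9, col=5) -> (row=8, col=5)
  east (east): (row=8, col=5) -> (row=8, col=6)
  west (west): (row=8, col=6) -> (row=8, col=5)
Final: (row=8, col=5)

Answer: Final position: (row=8, col=5)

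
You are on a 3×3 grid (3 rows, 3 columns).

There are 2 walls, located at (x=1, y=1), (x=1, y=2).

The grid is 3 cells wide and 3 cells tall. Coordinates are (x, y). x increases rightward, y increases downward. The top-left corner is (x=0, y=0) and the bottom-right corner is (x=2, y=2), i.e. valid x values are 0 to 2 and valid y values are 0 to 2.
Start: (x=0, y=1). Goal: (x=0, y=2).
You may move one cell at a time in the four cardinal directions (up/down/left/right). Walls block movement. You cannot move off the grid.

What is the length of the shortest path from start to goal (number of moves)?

BFS from (x=0, y=1) until reaching (x=0, y=2):
  Distance 0: (x=0, y=1)
  Distance 1: (x=0, y=0), (x=0, y=2)  <- goal reached here
One shortest path (1 moves): (x=0, y=1) -> (x=0, y=2)

Answer: Shortest path length: 1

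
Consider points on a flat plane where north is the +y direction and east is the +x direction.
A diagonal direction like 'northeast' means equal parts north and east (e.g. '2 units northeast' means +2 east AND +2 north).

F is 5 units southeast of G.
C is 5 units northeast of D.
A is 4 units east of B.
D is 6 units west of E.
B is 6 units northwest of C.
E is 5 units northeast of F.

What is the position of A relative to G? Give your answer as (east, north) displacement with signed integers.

Answer: A is at (east=7, north=11) relative to G.

Derivation:
Place G at the origin (east=0, north=0).
  F is 5 units southeast of G: delta (east=+5, north=-5); F at (east=5, north=-5).
  E is 5 units northeast of F: delta (east=+5, north=+5); E at (east=10, north=0).
  D is 6 units west of E: delta (east=-6, north=+0); D at (east=4, north=0).
  C is 5 units northeast of D: delta (east=+5, north=+5); C at (east=9, north=5).
  B is 6 units northwest of C: delta (east=-6, north=+6); B at (east=3, north=11).
  A is 4 units east of B: delta (east=+4, north=+0); A at (east=7, north=11).
Therefore A relative to G: (east=7, north=11).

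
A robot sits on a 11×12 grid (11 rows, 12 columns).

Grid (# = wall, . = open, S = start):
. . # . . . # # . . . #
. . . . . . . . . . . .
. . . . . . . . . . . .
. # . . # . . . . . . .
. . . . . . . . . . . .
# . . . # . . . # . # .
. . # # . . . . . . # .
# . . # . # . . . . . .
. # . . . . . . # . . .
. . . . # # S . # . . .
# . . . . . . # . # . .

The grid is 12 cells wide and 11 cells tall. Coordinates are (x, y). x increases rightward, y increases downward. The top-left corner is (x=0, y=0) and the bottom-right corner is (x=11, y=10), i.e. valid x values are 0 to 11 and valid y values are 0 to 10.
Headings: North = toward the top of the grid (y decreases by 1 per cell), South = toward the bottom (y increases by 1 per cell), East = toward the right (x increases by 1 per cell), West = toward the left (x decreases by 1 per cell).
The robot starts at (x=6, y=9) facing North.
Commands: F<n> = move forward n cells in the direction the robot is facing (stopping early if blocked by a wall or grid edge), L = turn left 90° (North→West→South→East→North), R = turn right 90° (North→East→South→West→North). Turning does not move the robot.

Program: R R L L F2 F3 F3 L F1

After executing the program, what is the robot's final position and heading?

Answer: Final position: (x=5, y=1), facing West

Derivation:
Start: (x=6, y=9), facing North
  R: turn right, now facing East
  R: turn right, now facing South
  L: turn left, now facing East
  L: turn left, now facing North
  F2: move forward 2, now at (x=6, y=7)
  F3: move forward 3, now at (x=6, y=4)
  F3: move forward 3, now at (x=6, y=1)
  L: turn left, now facing West
  F1: move forward 1, now at (x=5, y=1)
Final: (x=5, y=1), facing West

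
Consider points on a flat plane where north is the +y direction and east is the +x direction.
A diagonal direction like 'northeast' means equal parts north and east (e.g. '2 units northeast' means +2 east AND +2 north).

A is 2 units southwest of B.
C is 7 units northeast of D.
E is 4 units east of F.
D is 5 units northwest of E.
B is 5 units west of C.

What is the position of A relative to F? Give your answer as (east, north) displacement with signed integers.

Answer: A is at (east=-1, north=10) relative to F.

Derivation:
Place F at the origin (east=0, north=0).
  E is 4 units east of F: delta (east=+4, north=+0); E at (east=4, north=0).
  D is 5 units northwest of E: delta (east=-5, north=+5); D at (east=-1, north=5).
  C is 7 units northeast of D: delta (east=+7, north=+7); C at (east=6, north=12).
  B is 5 units west of C: delta (east=-5, north=+0); B at (east=1, north=12).
  A is 2 units southwest of B: delta (east=-2, north=-2); A at (east=-1, north=10).
Therefore A relative to F: (east=-1, north=10).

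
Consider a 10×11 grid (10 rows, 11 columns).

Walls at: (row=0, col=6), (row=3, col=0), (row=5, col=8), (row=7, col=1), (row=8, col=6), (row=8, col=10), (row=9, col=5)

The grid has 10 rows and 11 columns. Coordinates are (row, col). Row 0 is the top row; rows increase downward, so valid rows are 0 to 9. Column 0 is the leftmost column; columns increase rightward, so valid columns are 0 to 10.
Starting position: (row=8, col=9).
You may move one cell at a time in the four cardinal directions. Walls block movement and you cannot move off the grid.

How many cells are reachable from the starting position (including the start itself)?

BFS flood-fill from (row=8, col=9):
  Distance 0: (row=8, col=9)
  Distance 1: (row=7, col=9), (row=8, col=8), (row=9, col=9)
  Distance 2: (row=6, col=9), (row=7, col=8), (row=7, col=10), (row=8, col=7), (row=9, col=8), (row=9, col=10)
  Distance 3: (row=5, col=9), (row=6, col=8), (row=6, col=10), (row=7, col=7), (row=9, col=7)
  Distance 4: (row=4, col=9), (row=5, col=10), (row=6, col=7), (row=7, col=6), (row=9, col=6)
  Distance 5: (row=3, col=9), (row=4, col=8), (row=4, col=10), (row=5, col=7), (row=6, col=6), (row=7, col=5)
  Distance 6: (row=2, col=9), (row=3, col=8), (row=3, col=10), (row=4, col=7), (row=5, col=6), (row=6, col=5), (row=7, col=4), (row=8, col=5)
  Distance 7: (row=1, col=9), (row=2, col=8), (row=2, col=10), (row=3, col=7), (row=4, col=6), (row=5, col=5), (row=6, col=4), (row=7, col=3), (row=8, col=4)
  Distance 8: (row=0, col=9), (row=1, col=8), (row=1, col=10), (row=2, col=7), (row=3, col=6), (row=4, col=5), (row=5, col=4), (row=6, col=3), (row=7, col=2), (row=8, col=3), (row=9, col=4)
  Distance 9: (row=0, col=8), (row=0, col=10), (row=1, col=7), (row=2, col=6), (row=3, col=5), (row=4, col=4), (row=5, col=3), (row=6, col=2), (row=8, col=2), (row=9, col=3)
  Distance 10: (row=0, col=7), (row=1, col=6), (row=2, col=5), (row=3, col=4), (row=4, col=3), (row=5, col=2), (row=6, col=1), (row=8, col=1), (row=9, col=2)
  Distance 11: (row=1, col=5), (row=2, col=4), (row=3, col=3), (row=4, col=2), (row=5, col=1), (row=6, col=0), (row=8, col=0), (row=9, col=1)
  Distance 12: (row=0, col=5), (row=1, col=4), (row=2, col=3), (row=3, col=2), (row=4, col=1), (row=5, col=0), (row=7, col=0), (row=9, col=0)
  Distance 13: (row=0, col=4), (row=1, col=3), (row=2, col=2), (row=3, col=1), (row=4, col=0)
  Distance 14: (row=0, col=3), (row=1, col=2), (row=2, col=1)
  Distance 15: (row=0, col=2), (row=1, col=1), (row=2, col=0)
  Distance 16: (row=0, col=1), (row=1, col=0)
  Distance 17: (row=0, col=0)
Total reachable: 103 (grid has 103 open cells total)

Answer: Reachable cells: 103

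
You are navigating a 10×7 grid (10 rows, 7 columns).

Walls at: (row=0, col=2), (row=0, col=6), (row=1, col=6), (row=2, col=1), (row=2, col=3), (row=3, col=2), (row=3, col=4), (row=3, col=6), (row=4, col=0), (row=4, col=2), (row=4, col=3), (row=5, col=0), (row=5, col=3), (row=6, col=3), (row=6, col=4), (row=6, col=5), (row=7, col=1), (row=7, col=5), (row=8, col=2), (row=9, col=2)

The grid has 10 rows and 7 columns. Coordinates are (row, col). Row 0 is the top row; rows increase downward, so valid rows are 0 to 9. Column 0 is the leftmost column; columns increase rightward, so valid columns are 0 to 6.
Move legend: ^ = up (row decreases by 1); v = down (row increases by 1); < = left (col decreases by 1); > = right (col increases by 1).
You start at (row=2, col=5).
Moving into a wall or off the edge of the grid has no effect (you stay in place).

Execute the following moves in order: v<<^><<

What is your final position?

Answer: Final position: (row=2, col=4)

Derivation:
Start: (row=2, col=5)
  v (down): (row=2, col=5) -> (row=3, col=5)
  < (left): blocked, stay at (row=3, col=5)
  < (left): blocked, stay at (row=3, col=5)
  ^ (up): (row=3, col=5) -> (row=2, col=5)
  > (right): (row=2, col=5) -> (row=2, col=6)
  < (left): (row=2, col=6) -> (row=2, col=5)
  < (left): (row=2, col=5) -> (row=2, col=4)
Final: (row=2, col=4)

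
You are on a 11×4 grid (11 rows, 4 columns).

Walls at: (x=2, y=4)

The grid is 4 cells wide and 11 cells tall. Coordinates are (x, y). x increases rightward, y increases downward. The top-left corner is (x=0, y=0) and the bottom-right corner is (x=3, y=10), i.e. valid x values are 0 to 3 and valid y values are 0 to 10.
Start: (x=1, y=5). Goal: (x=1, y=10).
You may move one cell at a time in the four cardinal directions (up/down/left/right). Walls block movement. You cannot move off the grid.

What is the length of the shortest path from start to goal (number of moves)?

BFS from (x=1, y=5) until reaching (x=1, y=10):
  Distance 0: (x=1, y=5)
  Distance 1: (x=1, y=4), (x=0, y=5), (x=2, y=5), (x=1, y=6)
  Distance 2: (x=1, y=3), (x=0, y=4), (x=3, y=5), (x=0, y=6), (x=2, y=6), (x=1, y=7)
  Distance 3: (x=1, y=2), (x=0, y=3), (x=2, y=3), (x=3, y=4), (x=3, y=6), (x=0, y=7), (x=2, y=7), (x=1, y=8)
  Distance 4: (x=1, y=1), (x=0, y=2), (x=2, y=2), (x=3, y=3), (x=3, y=7), (x=0, y=8), (x=2, y=8), (x=1, y=9)
  Distance 5: (x=1, y=0), (x=0, y=1), (x=2, y=1), (x=3, y=2), (x=3, y=8), (x=0, y=9), (x=2, y=9), (x=1, y=10)  <- goal reached here
One shortest path (5 moves): (x=1, y=5) -> (x=1, y=6) -> (x=1, y=7) -> (x=1, y=8) -> (x=1, y=9) -> (x=1, y=10)

Answer: Shortest path length: 5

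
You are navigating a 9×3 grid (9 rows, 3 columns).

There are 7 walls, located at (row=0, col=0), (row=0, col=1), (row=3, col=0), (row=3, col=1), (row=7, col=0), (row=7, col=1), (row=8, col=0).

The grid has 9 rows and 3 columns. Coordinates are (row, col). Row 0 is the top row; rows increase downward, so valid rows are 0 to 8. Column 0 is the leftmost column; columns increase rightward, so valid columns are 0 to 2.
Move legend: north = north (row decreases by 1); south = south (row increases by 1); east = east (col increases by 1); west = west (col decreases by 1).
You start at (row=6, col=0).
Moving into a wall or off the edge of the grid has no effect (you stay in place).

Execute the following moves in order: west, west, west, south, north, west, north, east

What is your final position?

Start: (row=6, col=0)
  [×3]west (west): blocked, stay at (row=6, col=0)
  south (south): blocked, stay at (row=6, col=0)
  north (north): (row=6, col=0) -> (row=5, col=0)
  west (west): blocked, stay at (row=5, col=0)
  north (north): (row=5, col=0) -> (row=4, col=0)
  east (east): (row=4, col=0) -> (row=4, col=1)
Final: (row=4, col=1)

Answer: Final position: (row=4, col=1)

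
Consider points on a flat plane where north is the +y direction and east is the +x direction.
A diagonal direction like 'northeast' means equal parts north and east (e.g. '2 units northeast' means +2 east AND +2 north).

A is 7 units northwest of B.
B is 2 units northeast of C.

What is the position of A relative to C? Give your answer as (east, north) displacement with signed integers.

Answer: A is at (east=-5, north=9) relative to C.

Derivation:
Place C at the origin (east=0, north=0).
  B is 2 units northeast of C: delta (east=+2, north=+2); B at (east=2, north=2).
  A is 7 units northwest of B: delta (east=-7, north=+7); A at (east=-5, north=9).
Therefore A relative to C: (east=-5, north=9).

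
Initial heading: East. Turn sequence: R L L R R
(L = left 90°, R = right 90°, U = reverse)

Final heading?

Answer: Final heading: South

Derivation:
Start: East
  R (right (90° clockwise)) -> South
  L (left (90° counter-clockwise)) -> East
  L (left (90° counter-clockwise)) -> North
  R (right (90° clockwise)) -> East
  R (right (90° clockwise)) -> South
Final: South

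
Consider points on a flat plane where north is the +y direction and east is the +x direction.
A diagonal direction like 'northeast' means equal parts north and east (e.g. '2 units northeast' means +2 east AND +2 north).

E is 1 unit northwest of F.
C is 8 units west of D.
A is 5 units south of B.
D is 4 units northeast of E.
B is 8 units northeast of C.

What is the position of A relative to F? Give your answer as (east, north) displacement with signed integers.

Answer: A is at (east=3, north=8) relative to F.

Derivation:
Place F at the origin (east=0, north=0).
  E is 1 unit northwest of F: delta (east=-1, north=+1); E at (east=-1, north=1).
  D is 4 units northeast of E: delta (east=+4, north=+4); D at (east=3, north=5).
  C is 8 units west of D: delta (east=-8, north=+0); C at (east=-5, north=5).
  B is 8 units northeast of C: delta (east=+8, north=+8); B at (east=3, north=13).
  A is 5 units south of B: delta (east=+0, north=-5); A at (east=3, north=8).
Therefore A relative to F: (east=3, north=8).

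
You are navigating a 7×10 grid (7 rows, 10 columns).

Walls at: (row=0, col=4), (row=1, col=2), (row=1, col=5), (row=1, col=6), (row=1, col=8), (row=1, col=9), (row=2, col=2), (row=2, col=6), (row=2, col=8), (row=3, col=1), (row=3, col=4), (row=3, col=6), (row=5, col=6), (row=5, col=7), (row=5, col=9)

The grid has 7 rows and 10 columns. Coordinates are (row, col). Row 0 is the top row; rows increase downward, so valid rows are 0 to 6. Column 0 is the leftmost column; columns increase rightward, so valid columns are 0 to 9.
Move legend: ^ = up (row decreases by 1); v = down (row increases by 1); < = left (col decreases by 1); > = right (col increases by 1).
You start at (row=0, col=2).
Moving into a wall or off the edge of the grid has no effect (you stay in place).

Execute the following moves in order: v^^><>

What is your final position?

Answer: Final position: (row=0, col=3)

Derivation:
Start: (row=0, col=2)
  v (down): blocked, stay at (row=0, col=2)
  ^ (up): blocked, stay at (row=0, col=2)
  ^ (up): blocked, stay at (row=0, col=2)
  > (right): (row=0, col=2) -> (row=0, col=3)
  < (left): (row=0, col=3) -> (row=0, col=2)
  > (right): (row=0, col=2) -> (row=0, col=3)
Final: (row=0, col=3)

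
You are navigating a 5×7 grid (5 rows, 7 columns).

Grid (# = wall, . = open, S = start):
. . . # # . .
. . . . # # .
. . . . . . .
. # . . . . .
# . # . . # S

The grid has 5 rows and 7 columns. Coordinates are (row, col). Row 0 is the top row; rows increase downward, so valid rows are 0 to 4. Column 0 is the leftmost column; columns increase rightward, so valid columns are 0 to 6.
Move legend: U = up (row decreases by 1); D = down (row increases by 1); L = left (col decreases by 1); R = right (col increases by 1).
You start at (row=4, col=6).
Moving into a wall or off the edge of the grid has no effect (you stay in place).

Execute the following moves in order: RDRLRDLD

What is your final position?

Answer: Final position: (row=4, col=6)

Derivation:
Start: (row=4, col=6)
  R (right): blocked, stay at (row=4, col=6)
  D (down): blocked, stay at (row=4, col=6)
  R (right): blocked, stay at (row=4, col=6)
  L (left): blocked, stay at (row=4, col=6)
  R (right): blocked, stay at (row=4, col=6)
  D (down): blocked, stay at (row=4, col=6)
  L (left): blocked, stay at (row=4, col=6)
  D (down): blocked, stay at (row=4, col=6)
Final: (row=4, col=6)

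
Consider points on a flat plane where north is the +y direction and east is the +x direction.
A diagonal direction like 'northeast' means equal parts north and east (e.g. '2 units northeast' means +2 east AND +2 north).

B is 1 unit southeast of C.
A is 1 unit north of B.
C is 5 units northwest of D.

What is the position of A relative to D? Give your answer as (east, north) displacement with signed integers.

Answer: A is at (east=-4, north=5) relative to D.

Derivation:
Place D at the origin (east=0, north=0).
  C is 5 units northwest of D: delta (east=-5, north=+5); C at (east=-5, north=5).
  B is 1 unit southeast of C: delta (east=+1, north=-1); B at (east=-4, north=4).
  A is 1 unit north of B: delta (east=+0, north=+1); A at (east=-4, north=5).
Therefore A relative to D: (east=-4, north=5).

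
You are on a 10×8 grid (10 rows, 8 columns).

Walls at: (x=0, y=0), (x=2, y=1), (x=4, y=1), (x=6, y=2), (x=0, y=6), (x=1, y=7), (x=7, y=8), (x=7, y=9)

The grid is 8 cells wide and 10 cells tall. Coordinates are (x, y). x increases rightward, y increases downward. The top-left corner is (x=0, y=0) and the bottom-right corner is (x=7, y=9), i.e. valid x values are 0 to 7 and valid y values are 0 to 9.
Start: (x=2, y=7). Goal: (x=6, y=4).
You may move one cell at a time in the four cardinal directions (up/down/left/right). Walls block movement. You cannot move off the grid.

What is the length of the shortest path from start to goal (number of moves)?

BFS from (x=2, y=7) until reaching (x=6, y=4):
  Distance 0: (x=2, y=7)
  Distance 1: (x=2, y=6), (x=3, y=7), (x=2, y=8)
  Distance 2: (x=2, y=5), (x=1, y=6), (x=3, y=6), (x=4, y=7), (x=1, y=8), (x=3, y=8), (x=2, y=9)
  Distance 3: (x=2, y=4), (x=1, y=5), (x=3, y=5), (x=4, y=6), (x=5, y=7), (x=0, y=8), (x=4, y=8), (x=1, y=9), (x=3, y=9)
  Distance 4: (x=2, y=3), (x=1, y=4), (x=3, y=4), (x=0, y=5), (x=4, y=5), (x=5, y=6), (x=0, y=7), (x=6, y=7), (x=5, y=8), (x=0, y=9), (x=4, y=9)
  Distance 5: (x=2, y=2), (x=1, y=3), (x=3, y=3), (x=0, y=4), (x=4, y=4), (x=5, y=5), (x=6, y=6), (x=7, y=7), (x=6, y=8), (x=5, y=9)
  Distance 6: (x=1, y=2), (x=3, y=2), (x=0, y=3), (x=4, y=3), (x=5, y=4), (x=6, y=5), (x=7, y=6), (x=6, y=9)
  Distance 7: (x=1, y=1), (x=3, y=1), (x=0, y=2), (x=4, y=2), (x=5, y=3), (x=6, y=4), (x=7, y=5)  <- goal reached here
One shortest path (7 moves): (x=2, y=7) -> (x=3, y=7) -> (x=4, y=7) -> (x=5, y=7) -> (x=6, y=7) -> (x=6, y=6) -> (x=6, y=5) -> (x=6, y=4)

Answer: Shortest path length: 7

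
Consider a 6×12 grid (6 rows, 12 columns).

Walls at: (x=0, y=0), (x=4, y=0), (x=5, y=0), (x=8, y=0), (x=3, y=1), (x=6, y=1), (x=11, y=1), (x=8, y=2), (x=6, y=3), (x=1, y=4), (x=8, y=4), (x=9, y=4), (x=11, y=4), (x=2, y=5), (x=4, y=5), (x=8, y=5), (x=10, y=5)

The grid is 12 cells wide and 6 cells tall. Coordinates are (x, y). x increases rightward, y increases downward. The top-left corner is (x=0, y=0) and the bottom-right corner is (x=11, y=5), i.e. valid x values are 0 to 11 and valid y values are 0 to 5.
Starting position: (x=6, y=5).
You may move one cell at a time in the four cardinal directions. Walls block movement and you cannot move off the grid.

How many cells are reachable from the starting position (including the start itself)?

BFS flood-fill from (x=6, y=5):
  Distance 0: (x=6, y=5)
  Distance 1: (x=6, y=4), (x=5, y=5), (x=7, y=5)
  Distance 2: (x=5, y=4), (x=7, y=4)
  Distance 3: (x=5, y=3), (x=7, y=3), (x=4, y=4)
  Distance 4: (x=5, y=2), (x=7, y=2), (x=4, y=3), (x=8, y=3), (x=3, y=4)
  Distance 5: (x=5, y=1), (x=7, y=1), (x=4, y=2), (x=6, y=2), (x=3, y=3), (x=9, y=3), (x=2, y=4), (x=3, y=5)
  Distance 6: (x=7, y=0), (x=4, y=1), (x=8, y=1), (x=3, y=2), (x=9, y=2), (x=2, y=3), (x=10, y=3)
  Distance 7: (x=6, y=0), (x=9, y=1), (x=2, y=2), (x=10, y=2), (x=1, y=3), (x=11, y=3), (x=10, y=4)
  Distance 8: (x=9, y=0), (x=2, y=1), (x=10, y=1), (x=1, y=2), (x=11, y=2), (x=0, y=3)
  Distance 9: (x=2, y=0), (x=10, y=0), (x=1, y=1), (x=0, y=2), (x=0, y=4)
  Distance 10: (x=1, y=0), (x=3, y=0), (x=11, y=0), (x=0, y=1), (x=0, y=5)
  Distance 11: (x=1, y=5)
Total reachable: 53 (grid has 55 open cells total)

Answer: Reachable cells: 53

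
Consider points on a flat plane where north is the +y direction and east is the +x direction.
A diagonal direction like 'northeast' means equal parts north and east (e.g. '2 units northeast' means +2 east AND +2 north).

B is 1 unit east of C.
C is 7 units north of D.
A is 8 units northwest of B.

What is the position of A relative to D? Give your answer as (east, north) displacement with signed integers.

Place D at the origin (east=0, north=0).
  C is 7 units north of D: delta (east=+0, north=+7); C at (east=0, north=7).
  B is 1 unit east of C: delta (east=+1, north=+0); B at (east=1, north=7).
  A is 8 units northwest of B: delta (east=-8, north=+8); A at (east=-7, north=15).
Therefore A relative to D: (east=-7, north=15).

Answer: A is at (east=-7, north=15) relative to D.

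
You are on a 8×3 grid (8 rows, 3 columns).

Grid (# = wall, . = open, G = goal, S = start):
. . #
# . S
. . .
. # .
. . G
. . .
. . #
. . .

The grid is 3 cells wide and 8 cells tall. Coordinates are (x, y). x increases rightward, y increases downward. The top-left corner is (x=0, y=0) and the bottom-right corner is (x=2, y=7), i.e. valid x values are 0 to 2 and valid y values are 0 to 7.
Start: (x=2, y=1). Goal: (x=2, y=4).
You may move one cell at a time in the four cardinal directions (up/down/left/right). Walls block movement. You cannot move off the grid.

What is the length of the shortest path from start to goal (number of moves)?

Answer: Shortest path length: 3

Derivation:
BFS from (x=2, y=1) until reaching (x=2, y=4):
  Distance 0: (x=2, y=1)
  Distance 1: (x=1, y=1), (x=2, y=2)
  Distance 2: (x=1, y=0), (x=1, y=2), (x=2, y=3)
  Distance 3: (x=0, y=0), (x=0, y=2), (x=2, y=4)  <- goal reached here
One shortest path (3 moves): (x=2, y=1) -> (x=2, y=2) -> (x=2, y=3) -> (x=2, y=4)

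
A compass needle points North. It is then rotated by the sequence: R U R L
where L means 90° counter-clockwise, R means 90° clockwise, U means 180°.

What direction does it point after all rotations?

Answer: Final heading: West

Derivation:
Start: North
  R (right (90° clockwise)) -> East
  U (U-turn (180°)) -> West
  R (right (90° clockwise)) -> North
  L (left (90° counter-clockwise)) -> West
Final: West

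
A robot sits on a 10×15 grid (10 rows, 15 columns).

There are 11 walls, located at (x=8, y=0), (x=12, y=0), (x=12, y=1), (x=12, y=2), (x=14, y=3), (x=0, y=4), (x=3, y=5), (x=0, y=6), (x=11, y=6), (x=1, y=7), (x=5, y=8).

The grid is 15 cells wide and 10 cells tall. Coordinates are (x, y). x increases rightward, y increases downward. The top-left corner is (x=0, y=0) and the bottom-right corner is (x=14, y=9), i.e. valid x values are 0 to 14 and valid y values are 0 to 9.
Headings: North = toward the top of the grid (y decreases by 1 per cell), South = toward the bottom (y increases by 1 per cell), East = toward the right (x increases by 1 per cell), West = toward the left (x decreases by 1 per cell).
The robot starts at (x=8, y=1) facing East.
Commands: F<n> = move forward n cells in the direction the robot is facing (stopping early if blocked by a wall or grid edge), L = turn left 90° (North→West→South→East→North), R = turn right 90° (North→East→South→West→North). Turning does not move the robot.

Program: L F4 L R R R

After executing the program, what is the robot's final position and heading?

Start: (x=8, y=1), facing East
  L: turn left, now facing North
  F4: move forward 0/4 (blocked), now at (x=8, y=1)
  L: turn left, now facing West
  R: turn right, now facing North
  R: turn right, now facing East
  R: turn right, now facing South
Final: (x=8, y=1), facing South

Answer: Final position: (x=8, y=1), facing South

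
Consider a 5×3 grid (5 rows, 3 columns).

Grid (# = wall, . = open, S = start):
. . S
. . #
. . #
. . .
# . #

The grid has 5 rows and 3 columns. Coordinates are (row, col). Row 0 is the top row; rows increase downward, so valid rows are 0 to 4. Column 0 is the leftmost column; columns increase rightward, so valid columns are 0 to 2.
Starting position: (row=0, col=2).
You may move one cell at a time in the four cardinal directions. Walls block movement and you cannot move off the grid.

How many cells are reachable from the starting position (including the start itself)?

Answer: Reachable cells: 11

Derivation:
BFS flood-fill from (row=0, col=2):
  Distance 0: (row=0, col=2)
  Distance 1: (row=0, col=1)
  Distance 2: (row=0, col=0), (row=1, col=1)
  Distance 3: (row=1, col=0), (row=2, col=1)
  Distance 4: (row=2, col=0), (row=3, col=1)
  Distance 5: (row=3, col=0), (row=3, col=2), (row=4, col=1)
Total reachable: 11 (grid has 11 open cells total)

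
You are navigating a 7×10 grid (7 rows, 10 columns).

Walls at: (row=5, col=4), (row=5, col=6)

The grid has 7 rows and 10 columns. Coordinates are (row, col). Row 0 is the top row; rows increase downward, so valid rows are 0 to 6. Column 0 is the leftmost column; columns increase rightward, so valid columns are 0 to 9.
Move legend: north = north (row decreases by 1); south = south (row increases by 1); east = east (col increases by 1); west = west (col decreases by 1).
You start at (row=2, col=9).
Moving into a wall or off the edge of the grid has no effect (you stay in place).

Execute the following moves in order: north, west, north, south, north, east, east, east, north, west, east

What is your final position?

Answer: Final position: (row=0, col=9)

Derivation:
Start: (row=2, col=9)
  north (north): (row=2, col=9) -> (row=1, col=9)
  west (west): (row=1, col=9) -> (row=1, col=8)
  north (north): (row=1, col=8) -> (row=0, col=8)
  south (south): (row=0, col=8) -> (row=1, col=8)
  north (north): (row=1, col=8) -> (row=0, col=8)
  east (east): (row=0, col=8) -> (row=0, col=9)
  east (east): blocked, stay at (row=0, col=9)
  east (east): blocked, stay at (row=0, col=9)
  north (north): blocked, stay at (row=0, col=9)
  west (west): (row=0, col=9) -> (row=0, col=8)
  east (east): (row=0, col=8) -> (row=0, col=9)
Final: (row=0, col=9)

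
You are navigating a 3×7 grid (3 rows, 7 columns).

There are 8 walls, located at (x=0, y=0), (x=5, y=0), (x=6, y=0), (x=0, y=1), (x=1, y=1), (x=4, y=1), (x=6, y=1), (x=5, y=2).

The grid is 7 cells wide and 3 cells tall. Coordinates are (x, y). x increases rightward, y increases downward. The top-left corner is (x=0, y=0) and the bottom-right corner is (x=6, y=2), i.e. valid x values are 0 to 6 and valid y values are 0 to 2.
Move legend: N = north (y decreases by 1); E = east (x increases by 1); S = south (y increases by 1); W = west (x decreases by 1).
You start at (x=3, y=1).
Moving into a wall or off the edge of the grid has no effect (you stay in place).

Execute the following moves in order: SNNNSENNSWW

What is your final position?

Start: (x=3, y=1)
  S (south): (x=3, y=1) -> (x=3, y=2)
  N (north): (x=3, y=2) -> (x=3, y=1)
  N (north): (x=3, y=1) -> (x=3, y=0)
  N (north): blocked, stay at (x=3, y=0)
  S (south): (x=3, y=0) -> (x=3, y=1)
  E (east): blocked, stay at (x=3, y=1)
  N (north): (x=3, y=1) -> (x=3, y=0)
  N (north): blocked, stay at (x=3, y=0)
  S (south): (x=3, y=0) -> (x=3, y=1)
  W (west): (x=3, y=1) -> (x=2, y=1)
  W (west): blocked, stay at (x=2, y=1)
Final: (x=2, y=1)

Answer: Final position: (x=2, y=1)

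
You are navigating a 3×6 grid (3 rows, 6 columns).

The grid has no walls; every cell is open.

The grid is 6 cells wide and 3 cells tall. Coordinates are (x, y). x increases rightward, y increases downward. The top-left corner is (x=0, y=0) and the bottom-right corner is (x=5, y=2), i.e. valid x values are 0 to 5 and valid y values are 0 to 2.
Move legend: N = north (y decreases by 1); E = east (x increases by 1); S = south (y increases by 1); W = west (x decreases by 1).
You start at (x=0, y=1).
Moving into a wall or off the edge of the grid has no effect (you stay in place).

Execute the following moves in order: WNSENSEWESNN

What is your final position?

Answer: Final position: (x=2, y=0)

Derivation:
Start: (x=0, y=1)
  W (west): blocked, stay at (x=0, y=1)
  N (north): (x=0, y=1) -> (x=0, y=0)
  S (south): (x=0, y=0) -> (x=0, y=1)
  E (east): (x=0, y=1) -> (x=1, y=1)
  N (north): (x=1, y=1) -> (x=1, y=0)
  S (south): (x=1, y=0) -> (x=1, y=1)
  E (east): (x=1, y=1) -> (x=2, y=1)
  W (west): (x=2, y=1) -> (x=1, y=1)
  E (east): (x=1, y=1) -> (x=2, y=1)
  S (south): (x=2, y=1) -> (x=2, y=2)
  N (north): (x=2, y=2) -> (x=2, y=1)
  N (north): (x=2, y=1) -> (x=2, y=0)
Final: (x=2, y=0)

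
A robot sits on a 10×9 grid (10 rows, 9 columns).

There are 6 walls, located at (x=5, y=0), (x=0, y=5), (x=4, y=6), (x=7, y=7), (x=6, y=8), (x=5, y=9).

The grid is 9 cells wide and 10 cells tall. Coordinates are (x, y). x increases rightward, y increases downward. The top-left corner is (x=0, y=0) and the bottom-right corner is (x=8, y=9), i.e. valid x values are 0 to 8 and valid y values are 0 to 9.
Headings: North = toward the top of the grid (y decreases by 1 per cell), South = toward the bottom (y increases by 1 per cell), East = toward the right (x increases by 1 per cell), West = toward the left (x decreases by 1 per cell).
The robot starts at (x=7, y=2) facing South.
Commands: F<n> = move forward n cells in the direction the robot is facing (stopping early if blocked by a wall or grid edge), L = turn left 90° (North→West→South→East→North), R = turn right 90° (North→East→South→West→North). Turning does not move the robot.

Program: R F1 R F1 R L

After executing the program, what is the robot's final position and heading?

Answer: Final position: (x=6, y=1), facing North

Derivation:
Start: (x=7, y=2), facing South
  R: turn right, now facing West
  F1: move forward 1, now at (x=6, y=2)
  R: turn right, now facing North
  F1: move forward 1, now at (x=6, y=1)
  R: turn right, now facing East
  L: turn left, now facing North
Final: (x=6, y=1), facing North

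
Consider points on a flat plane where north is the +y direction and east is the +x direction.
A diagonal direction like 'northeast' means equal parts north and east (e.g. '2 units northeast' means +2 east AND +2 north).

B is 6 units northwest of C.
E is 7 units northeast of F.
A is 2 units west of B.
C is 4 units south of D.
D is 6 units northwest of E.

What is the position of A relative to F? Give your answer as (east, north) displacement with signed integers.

Answer: A is at (east=-7, north=15) relative to F.

Derivation:
Place F at the origin (east=0, north=0).
  E is 7 units northeast of F: delta (east=+7, north=+7); E at (east=7, north=7).
  D is 6 units northwest of E: delta (east=-6, north=+6); D at (east=1, north=13).
  C is 4 units south of D: delta (east=+0, north=-4); C at (east=1, north=9).
  B is 6 units northwest of C: delta (east=-6, north=+6); B at (east=-5, north=15).
  A is 2 units west of B: delta (east=-2, north=+0); A at (east=-7, north=15).
Therefore A relative to F: (east=-7, north=15).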